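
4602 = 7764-3162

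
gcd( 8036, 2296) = 1148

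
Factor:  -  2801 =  - 2801^1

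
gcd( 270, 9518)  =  2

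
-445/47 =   -  10 + 25/47 = - 9.47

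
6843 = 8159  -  1316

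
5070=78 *65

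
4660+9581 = 14241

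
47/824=47/824 = 0.06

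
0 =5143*0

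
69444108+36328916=105773024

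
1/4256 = 1/4256=0.00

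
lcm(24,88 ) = 264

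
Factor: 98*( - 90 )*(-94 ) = 829080 = 2^3 * 3^2*5^1*7^2*47^1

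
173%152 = 21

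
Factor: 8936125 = 5^3*11^1*67^1*97^1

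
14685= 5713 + 8972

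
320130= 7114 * 45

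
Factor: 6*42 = 2^2*3^2*7^1= 252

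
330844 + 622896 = 953740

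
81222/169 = 480 + 102/169   =  480.60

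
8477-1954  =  6523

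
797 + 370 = 1167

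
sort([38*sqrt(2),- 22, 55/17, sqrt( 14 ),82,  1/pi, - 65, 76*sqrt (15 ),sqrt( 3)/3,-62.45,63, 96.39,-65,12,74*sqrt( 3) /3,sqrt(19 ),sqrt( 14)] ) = [ - 65,  -  65,-62.45,-22,1/pi,sqrt ( 3) /3, 55/17 , sqrt( 14),sqrt( 14 ),sqrt( 19 ),12,74*sqrt(3) /3, 38*sqrt( 2), 63,82,96.39,76*sqrt(15)]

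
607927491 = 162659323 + 445268168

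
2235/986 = 2235/986=2.27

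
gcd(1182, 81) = 3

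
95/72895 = 19/14579 = 0.00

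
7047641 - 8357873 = -1310232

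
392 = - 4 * ( - 98)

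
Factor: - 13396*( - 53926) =722392696 = 2^3*17^1*59^1 * 197^1*457^1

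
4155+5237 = 9392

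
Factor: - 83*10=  - 830 = - 2^1*5^1*83^1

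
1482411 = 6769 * 219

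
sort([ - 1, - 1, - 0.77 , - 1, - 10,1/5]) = [-10, - 1,-1, - 1, - 0.77,1/5 ]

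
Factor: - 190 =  - 2^1*5^1*19^1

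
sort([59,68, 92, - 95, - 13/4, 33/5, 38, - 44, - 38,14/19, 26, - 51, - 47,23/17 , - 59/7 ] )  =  [  -  95, - 51, - 47, -44, -38, - 59/7,  -  13/4, 14/19 , 23/17, 33/5, 26,38, 59,68,92]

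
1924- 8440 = -6516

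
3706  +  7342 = 11048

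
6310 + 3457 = 9767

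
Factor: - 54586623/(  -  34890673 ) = 3^1*7^1*13^1*43^ ( - 1)*59^1*3389^1*811411^ ( - 1 ) 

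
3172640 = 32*99145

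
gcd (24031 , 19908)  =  7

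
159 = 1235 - 1076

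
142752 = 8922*16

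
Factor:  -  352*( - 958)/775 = 2^6*5^( - 2 )*  11^1*31^(-1) * 479^1 = 337216/775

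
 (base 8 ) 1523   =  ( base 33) pq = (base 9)1145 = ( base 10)851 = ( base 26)16j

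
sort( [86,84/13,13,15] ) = [84/13, 13,15,86] 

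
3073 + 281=3354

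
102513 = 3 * 34171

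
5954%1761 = 671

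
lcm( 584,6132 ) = 12264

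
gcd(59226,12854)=2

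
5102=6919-1817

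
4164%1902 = 360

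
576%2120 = 576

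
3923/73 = 3923/73=53.74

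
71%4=3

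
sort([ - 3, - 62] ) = [ - 62,-3]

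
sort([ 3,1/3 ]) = [1/3,3] 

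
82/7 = 82/7 = 11.71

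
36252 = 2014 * 18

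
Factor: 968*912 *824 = 727440384 = 2^10*3^1*11^2*19^1*103^1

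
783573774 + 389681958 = 1173255732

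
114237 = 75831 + 38406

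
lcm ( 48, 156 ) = 624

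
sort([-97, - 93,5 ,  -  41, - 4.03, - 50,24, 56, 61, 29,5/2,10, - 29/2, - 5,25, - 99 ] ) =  [ - 99,-97,- 93,-50, - 41, - 29/2 , - 5, - 4.03, 5/2, 5,10,24,25,29,56,  61 ] 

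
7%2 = 1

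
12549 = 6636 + 5913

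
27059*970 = 26247230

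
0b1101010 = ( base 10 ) 106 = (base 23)4e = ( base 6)254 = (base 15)71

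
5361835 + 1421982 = 6783817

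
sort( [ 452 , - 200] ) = [ - 200, 452 ] 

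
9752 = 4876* 2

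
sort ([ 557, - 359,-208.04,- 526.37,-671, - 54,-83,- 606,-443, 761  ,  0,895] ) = [ - 671, - 606, - 526.37, - 443 ,-359 ,  -  208.04,- 83, - 54, 0, 557, 761, 895]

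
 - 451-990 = - 1441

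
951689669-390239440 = 561450229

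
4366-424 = 3942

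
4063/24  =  4063/24 = 169.29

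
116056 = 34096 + 81960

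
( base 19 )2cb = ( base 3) 1022121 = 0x3c1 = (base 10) 961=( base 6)4241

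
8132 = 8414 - 282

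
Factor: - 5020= -2^2*5^1*251^1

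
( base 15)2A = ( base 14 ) 2c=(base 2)101000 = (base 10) 40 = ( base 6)104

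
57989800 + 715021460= 773011260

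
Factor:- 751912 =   -  2^3*  7^1 *29^1*463^1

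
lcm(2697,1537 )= 142941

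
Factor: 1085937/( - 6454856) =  - 2^( - 3)*3^1*361979^1*  806857^(- 1) 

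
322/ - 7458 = -1+3568/3729 = -0.04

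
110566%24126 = 14062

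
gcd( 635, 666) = 1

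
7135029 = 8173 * 873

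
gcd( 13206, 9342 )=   6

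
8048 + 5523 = 13571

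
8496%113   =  21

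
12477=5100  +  7377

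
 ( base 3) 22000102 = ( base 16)16D3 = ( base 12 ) 346b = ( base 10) 5843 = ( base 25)98I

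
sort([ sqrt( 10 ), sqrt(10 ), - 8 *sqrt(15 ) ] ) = [-8*sqrt( 15),sqrt( 10), sqrt(10) ] 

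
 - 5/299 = -5/299 =- 0.02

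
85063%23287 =15202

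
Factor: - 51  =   - 3^1*17^1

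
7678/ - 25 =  - 308 + 22/25 = - 307.12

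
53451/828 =5939/92  =  64.55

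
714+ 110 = 824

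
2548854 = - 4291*(  -  594)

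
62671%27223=8225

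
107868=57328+50540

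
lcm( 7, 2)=14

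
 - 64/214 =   -  1 + 75/107 = - 0.30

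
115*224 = 25760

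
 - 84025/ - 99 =84025/99= 848.74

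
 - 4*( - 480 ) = 1920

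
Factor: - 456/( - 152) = 3 = 3^1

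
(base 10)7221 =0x1c35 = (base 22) ek5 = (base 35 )5VB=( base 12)4219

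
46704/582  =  80 + 24/97 =80.25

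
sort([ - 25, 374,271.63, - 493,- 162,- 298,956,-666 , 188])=[-666,  -  493,  -  298, - 162,-25,188, 271.63,374,956] 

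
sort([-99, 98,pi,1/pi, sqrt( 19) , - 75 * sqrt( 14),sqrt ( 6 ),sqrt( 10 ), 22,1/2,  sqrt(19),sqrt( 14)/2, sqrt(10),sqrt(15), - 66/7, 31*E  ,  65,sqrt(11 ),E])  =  [ - 75*sqrt(14), -99 , - 66/7,1/pi, 1/2, sqrt(14)/2,sqrt( 6 ), E , pi,sqrt( 10 ), sqrt( 10),sqrt( 11), sqrt ( 15), sqrt( 19 ),sqrt(19),22, 65, 31 * E,  98 ]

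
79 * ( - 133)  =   - 10507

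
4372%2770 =1602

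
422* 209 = 88198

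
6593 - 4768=1825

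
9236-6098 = 3138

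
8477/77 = 1211/11  =  110.09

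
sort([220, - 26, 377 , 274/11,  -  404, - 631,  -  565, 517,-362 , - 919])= [ - 919,  -  631, -565, - 404, - 362 ,-26, 274/11,220, 377,517 ]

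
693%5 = 3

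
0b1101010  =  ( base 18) 5G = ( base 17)64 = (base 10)106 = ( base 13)82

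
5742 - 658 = 5084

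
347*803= 278641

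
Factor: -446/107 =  - 2^1*107^ ( - 1)*223^1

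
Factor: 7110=2^1*3^2*5^1 * 79^1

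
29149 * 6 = 174894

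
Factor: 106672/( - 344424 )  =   - 2^1 *3^( - 1)*59^1 * 127^(-1) = - 118/381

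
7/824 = 7/824=0.01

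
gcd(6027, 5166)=861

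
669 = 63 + 606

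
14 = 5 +9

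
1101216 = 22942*48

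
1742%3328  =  1742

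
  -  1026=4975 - 6001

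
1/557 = 1/557=0.00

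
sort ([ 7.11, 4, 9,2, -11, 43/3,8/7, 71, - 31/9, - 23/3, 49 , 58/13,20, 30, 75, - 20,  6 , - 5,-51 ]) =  [ - 51,-20,-11, - 23/3,-5, - 31/9, 8/7 , 2, 4,58/13, 6, 7.11,9, 43/3, 20,30, 49,71,75 ] 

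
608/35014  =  304/17507 = 0.02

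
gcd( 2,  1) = 1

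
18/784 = 9/392 = 0.02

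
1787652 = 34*52578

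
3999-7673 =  - 3674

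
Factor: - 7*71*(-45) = 22365= 3^2 * 5^1*7^1 * 71^1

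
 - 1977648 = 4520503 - 6498151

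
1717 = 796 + 921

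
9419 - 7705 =1714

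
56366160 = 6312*8930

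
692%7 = 6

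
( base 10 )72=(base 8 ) 110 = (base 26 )2K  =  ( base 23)33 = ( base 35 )22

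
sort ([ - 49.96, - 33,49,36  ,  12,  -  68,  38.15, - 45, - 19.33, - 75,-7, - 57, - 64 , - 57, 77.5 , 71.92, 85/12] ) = [ - 75, - 68, -64, - 57 , - 57, - 49.96, - 45, - 33, - 19.33,  -  7, 85/12,12, 36, 38.15, 49 , 71.92, 77.5]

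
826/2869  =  826/2869 = 0.29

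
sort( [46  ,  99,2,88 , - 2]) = [-2,2,46,88,99 ]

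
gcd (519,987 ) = 3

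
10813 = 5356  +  5457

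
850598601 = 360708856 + 489889745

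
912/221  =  912/221  =  4.13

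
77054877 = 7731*9967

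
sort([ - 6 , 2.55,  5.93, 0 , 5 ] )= [ - 6, 0 , 2.55, 5, 5.93 ] 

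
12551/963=13+32/963 = 13.03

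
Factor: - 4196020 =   -  2^2 * 5^1*209801^1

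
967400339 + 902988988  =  1870389327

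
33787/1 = 33787=   33787.00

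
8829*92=812268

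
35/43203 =35/43203 = 0.00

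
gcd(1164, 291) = 291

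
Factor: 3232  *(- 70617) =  - 2^5*3^1*101^1*23539^1=- 228234144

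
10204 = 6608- - 3596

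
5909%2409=1091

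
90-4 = 86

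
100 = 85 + 15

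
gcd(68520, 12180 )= 60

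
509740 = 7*72820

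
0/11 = 0 = 0.00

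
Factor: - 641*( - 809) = 641^1*809^1 = 518569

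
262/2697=262/2697=0.10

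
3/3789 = 1/1263= 0.00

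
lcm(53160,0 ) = 0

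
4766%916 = 186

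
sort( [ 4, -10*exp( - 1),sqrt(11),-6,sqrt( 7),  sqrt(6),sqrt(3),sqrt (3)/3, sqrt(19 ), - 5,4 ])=[ - 6, - 5 , - 10  *exp( - 1), sqrt( 3 )/3,sqrt(3 ) , sqrt(6) , sqrt (7), sqrt( 11), 4,4,sqrt(19 )] 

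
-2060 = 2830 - 4890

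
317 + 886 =1203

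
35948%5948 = 260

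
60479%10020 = 359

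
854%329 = 196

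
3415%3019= 396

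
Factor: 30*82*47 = 115620 = 2^2*3^1*5^1*41^1*47^1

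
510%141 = 87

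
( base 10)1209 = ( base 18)3D3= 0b10010111001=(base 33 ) 13L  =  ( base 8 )2271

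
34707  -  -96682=131389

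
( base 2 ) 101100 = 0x2C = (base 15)2E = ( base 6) 112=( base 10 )44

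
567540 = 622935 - 55395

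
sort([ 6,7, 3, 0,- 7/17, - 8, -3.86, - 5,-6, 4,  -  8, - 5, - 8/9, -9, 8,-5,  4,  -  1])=[ - 9, - 8, - 8,-6, - 5, - 5, - 5,- 3.86, -1, - 8/9, - 7/17 , 0,  3, 4, 4, 6, 7, 8 ] 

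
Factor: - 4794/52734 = -1/11 = -  11^( - 1 ) 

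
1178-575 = 603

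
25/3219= 25/3219=0.01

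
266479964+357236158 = 623716122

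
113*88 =9944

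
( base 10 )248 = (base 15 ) 118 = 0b11111000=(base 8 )370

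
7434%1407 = 399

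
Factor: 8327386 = 2^1*4163693^1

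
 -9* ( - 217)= 1953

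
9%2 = 1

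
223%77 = 69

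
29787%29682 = 105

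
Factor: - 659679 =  - 3^1*59^1*3727^1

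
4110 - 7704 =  - 3594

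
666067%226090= 213887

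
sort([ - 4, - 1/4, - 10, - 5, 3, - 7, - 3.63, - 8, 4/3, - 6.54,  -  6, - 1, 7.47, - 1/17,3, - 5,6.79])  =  [ - 10 , - 8, - 7, - 6.54, - 6, - 5, - 5, - 4 , - 3.63, - 1, - 1/4, - 1/17,4/3,3,3, 6.79, 7.47]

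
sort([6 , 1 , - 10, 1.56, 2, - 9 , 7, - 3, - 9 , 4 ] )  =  [ - 10, - 9, - 9, - 3, 1,1.56 , 2,  4, 6, 7 ] 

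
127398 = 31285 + 96113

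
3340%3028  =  312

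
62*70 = 4340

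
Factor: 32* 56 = 1792 = 2^8*7^1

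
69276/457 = 69276/457=151.59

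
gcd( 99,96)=3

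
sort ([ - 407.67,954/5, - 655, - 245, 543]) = [ - 655, - 407.67, - 245,  954/5,543 ] 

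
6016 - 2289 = 3727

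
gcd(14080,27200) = 320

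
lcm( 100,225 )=900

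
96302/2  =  48151= 48151.00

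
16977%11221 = 5756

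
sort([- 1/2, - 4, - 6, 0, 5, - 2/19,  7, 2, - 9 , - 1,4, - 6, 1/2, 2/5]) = [-9, - 6, - 6, - 4, - 1, - 1/2, - 2/19, 0, 2/5, 1/2, 2,4,5, 7]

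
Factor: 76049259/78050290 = 2^(  -  1 ) * 3^1*5^( - 1)*11^1*13^1*19^ ( - 1 )*269^1*277^ ( - 1)*659^1*1483^ ( - 1) 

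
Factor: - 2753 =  - 2753^1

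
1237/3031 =1237/3031  =  0.41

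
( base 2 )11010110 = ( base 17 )ca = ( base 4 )3112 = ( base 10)214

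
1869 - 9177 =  - 7308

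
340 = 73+267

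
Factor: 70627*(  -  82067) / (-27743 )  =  5796146009/27743 = 27743^( - 1)*70627^1*82067^1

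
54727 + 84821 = 139548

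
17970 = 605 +17365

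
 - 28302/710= - 40 + 49/355 = - 39.86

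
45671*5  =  228355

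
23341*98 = 2287418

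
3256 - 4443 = - 1187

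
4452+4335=8787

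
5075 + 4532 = 9607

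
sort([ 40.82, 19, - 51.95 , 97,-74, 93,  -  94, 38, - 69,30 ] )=[-94, - 74,- 69, - 51.95, 19,30, 38, 40.82,93, 97 ] 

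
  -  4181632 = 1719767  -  5901399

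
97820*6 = 586920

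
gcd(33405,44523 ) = 51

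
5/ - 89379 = -5/89379 = -0.00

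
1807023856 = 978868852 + 828155004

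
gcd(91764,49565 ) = 1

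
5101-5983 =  - 882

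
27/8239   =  27/8239 = 0.00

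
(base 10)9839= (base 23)idi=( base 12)583b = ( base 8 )23157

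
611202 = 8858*69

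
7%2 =1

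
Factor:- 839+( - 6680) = -7519 = - 73^1*103^1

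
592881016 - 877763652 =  - 284882636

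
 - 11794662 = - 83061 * 142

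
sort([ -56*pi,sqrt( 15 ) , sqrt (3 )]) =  [ - 56 *pi, sqrt( 3), sqrt( 15)]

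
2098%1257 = 841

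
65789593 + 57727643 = 123517236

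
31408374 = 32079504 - 671130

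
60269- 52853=7416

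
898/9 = 898/9 =99.78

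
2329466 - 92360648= - 90031182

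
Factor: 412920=2^3*3^2*5^1*31^1*37^1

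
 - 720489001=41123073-761612074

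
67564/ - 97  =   - 697 + 45/97=- 696.54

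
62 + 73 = 135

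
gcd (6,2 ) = 2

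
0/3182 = 0 = 0.00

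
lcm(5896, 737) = 5896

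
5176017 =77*67221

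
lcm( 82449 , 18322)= 164898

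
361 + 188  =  549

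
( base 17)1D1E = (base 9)12837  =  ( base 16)21FD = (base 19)151I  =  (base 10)8701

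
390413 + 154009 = 544422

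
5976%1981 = 33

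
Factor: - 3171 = -3^1 * 7^1*151^1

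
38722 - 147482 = - 108760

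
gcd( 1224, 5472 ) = 72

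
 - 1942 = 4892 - 6834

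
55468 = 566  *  98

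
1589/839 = 1589/839 =1.89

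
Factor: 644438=2^1*29^1*41^1*271^1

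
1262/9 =140+2/9 = 140.22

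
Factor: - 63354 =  - 2^1*3^1*10559^1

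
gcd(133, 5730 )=1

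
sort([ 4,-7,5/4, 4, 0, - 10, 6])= [ - 10, - 7, 0,  5/4, 4, 4, 6 ]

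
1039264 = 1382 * 752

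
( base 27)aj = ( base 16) 121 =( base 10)289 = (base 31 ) 9A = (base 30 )9J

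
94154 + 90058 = 184212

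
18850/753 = 25 + 25/753 = 25.03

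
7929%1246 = 453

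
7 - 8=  - 1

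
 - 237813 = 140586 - 378399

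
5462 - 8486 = -3024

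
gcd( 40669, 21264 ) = 1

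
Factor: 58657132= 2^2 * 14664283^1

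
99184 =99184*1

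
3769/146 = 3769/146=25.82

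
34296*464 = 15913344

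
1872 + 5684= 7556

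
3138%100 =38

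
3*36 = 108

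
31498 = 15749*2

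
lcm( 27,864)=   864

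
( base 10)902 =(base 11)750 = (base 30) 102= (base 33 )RB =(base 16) 386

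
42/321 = 14/107 = 0.13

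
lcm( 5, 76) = 380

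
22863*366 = 8367858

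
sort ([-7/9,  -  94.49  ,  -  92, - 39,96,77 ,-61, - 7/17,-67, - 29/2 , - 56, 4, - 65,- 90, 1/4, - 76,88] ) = [-94.49,-92, - 90 ,-76,  -  67,-65, -61 , - 56,-39, - 29/2,-7/9 ,-7/17 , 1/4 , 4, 77, 88, 96]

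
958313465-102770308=855543157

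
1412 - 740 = 672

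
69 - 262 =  - 193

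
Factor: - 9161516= - 2^2*  7^1*13^1 * 25169^1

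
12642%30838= 12642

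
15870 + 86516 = 102386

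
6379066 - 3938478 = 2440588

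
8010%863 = 243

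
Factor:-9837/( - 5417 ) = 3^2*1093^1*5417^( - 1 )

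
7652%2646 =2360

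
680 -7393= - 6713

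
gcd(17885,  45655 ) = 5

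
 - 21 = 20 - 41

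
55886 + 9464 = 65350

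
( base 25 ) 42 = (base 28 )3I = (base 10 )102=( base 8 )146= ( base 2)1100110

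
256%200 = 56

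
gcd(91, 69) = 1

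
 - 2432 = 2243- 4675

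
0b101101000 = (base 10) 360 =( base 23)FF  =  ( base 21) H3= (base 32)B8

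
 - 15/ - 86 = 15/86 = 0.17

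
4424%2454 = 1970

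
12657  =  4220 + 8437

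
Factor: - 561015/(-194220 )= 959/332 = 2^( - 2)*7^1*83^( - 1)*137^1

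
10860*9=97740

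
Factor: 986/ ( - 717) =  - 2^1*3^(-1) *17^1*29^1*239^( - 1 ) 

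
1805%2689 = 1805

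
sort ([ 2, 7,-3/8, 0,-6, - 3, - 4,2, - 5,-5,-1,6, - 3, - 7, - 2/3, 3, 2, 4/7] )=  [ - 7, - 6, - 5, - 5, - 4, - 3, - 3, - 1, - 2/3, - 3/8, 0,  4/7,2, 2, 2, 3,6, 7] 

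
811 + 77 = 888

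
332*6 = 1992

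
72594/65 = 1116 + 54/65 = 1116.83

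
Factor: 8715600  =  2^4*3^4*5^2*269^1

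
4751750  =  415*11450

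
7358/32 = 229 + 15/16 = 229.94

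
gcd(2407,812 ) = 29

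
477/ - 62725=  - 477/62725 = - 0.01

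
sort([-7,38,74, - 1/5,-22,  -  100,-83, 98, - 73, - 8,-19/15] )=[-100 ,-83, - 73, -22,-8,-7, - 19/15 , - 1/5, 38, 74, 98 ] 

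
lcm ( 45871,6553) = 45871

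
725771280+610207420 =1335978700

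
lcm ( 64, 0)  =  0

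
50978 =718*71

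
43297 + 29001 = 72298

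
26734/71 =26734/71  =  376.54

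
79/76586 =79/76586  =  0.00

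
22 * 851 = 18722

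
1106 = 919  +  187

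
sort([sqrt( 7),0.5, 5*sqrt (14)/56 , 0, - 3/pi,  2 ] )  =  [ - 3/pi , 0,  5* sqrt( 14 )/56, 0.5, 2, sqrt(7)]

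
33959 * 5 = 169795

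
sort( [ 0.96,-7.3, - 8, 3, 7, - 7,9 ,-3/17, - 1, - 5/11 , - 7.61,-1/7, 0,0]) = [ -8, - 7.61,-7.3, - 7,-1, - 5/11, - 3/17, - 1/7, 0, 0, 0.96, 3, 7, 9]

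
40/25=1 + 3/5 = 1.60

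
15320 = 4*3830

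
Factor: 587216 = 2^4 * 7^3 *107^1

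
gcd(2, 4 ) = 2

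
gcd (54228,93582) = 6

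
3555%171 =135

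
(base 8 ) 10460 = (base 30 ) 4qk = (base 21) 9KB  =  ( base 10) 4400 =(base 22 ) 920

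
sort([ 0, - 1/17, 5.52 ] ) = [ - 1/17, 0,  5.52]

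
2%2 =0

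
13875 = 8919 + 4956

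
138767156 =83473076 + 55294080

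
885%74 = 71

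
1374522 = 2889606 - 1515084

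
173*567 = 98091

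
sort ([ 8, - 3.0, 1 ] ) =[-3.0, 1,8]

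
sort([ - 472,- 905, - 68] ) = [ - 905, - 472,-68 ]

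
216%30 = 6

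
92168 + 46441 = 138609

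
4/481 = 4/481 = 0.01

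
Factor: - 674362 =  - 2^1*13^1*37^1*701^1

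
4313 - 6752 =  - 2439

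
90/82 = 1+4/41=1.10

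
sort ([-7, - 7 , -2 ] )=[ -7, - 7 , - 2 ]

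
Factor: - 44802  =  -2^1*3^2*19^1 * 131^1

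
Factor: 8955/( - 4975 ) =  - 9/5 = - 3^2*5^ ( - 1 ) 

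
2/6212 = 1/3106 = 0.00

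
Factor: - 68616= - 2^3*  3^2*953^1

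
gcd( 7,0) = 7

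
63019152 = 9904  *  6363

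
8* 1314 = 10512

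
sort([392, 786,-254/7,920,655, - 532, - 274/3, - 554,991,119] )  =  [-554 ,  -  532 , - 274/3, - 254/7, 119,392,655, 786,920, 991] 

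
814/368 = 407/184 = 2.21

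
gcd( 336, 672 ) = 336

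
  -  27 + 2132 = 2105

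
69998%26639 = 16720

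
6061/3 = 6061/3=2020.33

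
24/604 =6/151 = 0.04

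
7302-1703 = 5599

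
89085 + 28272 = 117357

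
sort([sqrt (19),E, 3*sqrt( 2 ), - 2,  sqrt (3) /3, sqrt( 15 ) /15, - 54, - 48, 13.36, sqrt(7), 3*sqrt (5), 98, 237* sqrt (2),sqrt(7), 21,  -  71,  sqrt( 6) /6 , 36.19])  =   [ - 71, - 54,  -  48 , - 2, sqrt( 15) /15,sqrt(6 ) /6, sqrt(3 )/3, sqrt(7),sqrt (7 ), E, 3*sqrt (2), sqrt(19 ),3*sqrt( 5 ),13.36 , 21, 36.19,98,237*sqrt(2 )] 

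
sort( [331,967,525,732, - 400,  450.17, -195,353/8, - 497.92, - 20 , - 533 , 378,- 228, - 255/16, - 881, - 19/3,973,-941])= [ - 941, - 881, -533, - 497.92, - 400,  -  228, - 195,- 20, - 255/16, - 19/3 , 353/8,331 , 378,450.17,525,732, 967, 973]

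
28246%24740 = 3506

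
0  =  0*85519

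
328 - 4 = 324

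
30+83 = 113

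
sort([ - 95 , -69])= [ - 95, - 69 ] 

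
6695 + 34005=40700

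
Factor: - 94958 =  - 2^1 * 79^1*601^1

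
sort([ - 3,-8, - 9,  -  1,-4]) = [ - 9, - 8, - 4 , - 3, - 1] 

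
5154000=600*8590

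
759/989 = 33/43 = 0.77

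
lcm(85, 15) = 255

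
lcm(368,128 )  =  2944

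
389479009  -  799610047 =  - 410131038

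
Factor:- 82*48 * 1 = - 3936 = - 2^5*3^1*41^1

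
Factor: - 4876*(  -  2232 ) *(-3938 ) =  - 42858167616 = - 2^6 * 3^2*11^1* 23^1*31^1*53^1*179^1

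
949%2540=949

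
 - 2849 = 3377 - 6226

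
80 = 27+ 53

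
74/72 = 1+1/36 = 1.03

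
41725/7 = 5960 + 5/7 =5960.71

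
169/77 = 169/77=2.19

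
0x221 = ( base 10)545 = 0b1000100001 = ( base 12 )395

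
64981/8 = 64981/8 = 8122.62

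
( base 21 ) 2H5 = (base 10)1244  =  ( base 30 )1BE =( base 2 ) 10011011100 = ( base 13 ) 749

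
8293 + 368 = 8661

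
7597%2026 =1519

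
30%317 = 30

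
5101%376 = 213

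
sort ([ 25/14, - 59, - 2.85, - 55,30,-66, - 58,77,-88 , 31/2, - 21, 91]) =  [ - 88,-66, - 59, - 58, - 55,-21, -2.85, 25/14,  31/2,30, 77, 91 ]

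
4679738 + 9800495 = 14480233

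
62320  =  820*76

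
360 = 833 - 473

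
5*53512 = 267560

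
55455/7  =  55455/7 = 7922.14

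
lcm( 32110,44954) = 224770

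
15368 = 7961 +7407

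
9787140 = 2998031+6789109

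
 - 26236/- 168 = 156 + 1/6 =156.17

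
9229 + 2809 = 12038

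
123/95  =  1+28/95=1.29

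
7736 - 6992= 744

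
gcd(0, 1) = 1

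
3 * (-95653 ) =-286959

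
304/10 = 30 + 2/5 = 30.40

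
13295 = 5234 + 8061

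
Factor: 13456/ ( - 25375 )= - 2^4*5^(-3)*7^( - 1) * 29^1 = - 464/875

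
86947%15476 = 9567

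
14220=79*180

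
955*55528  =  53029240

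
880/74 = 440/37 = 11.89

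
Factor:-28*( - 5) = 2^2*5^1*7^1 = 140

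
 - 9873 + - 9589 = - 19462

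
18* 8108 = 145944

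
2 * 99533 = 199066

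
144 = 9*16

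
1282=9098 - 7816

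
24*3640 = 87360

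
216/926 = 108/463 = 0.23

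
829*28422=23561838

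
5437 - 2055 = 3382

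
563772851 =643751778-79978927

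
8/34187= 8/34187 = 0.00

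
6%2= 0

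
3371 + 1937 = 5308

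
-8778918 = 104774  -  8883692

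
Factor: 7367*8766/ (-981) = -2^1*53^1*109^(  -  1) * 139^1  *  487^1 = - 7175458/109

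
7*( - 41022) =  - 287154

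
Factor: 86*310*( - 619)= - 2^2 * 5^1*31^1*43^1*619^1 = - 16502540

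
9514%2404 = 2302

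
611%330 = 281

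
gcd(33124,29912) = 4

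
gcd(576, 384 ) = 192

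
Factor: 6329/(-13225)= - 5^ ( -2) * 23^( - 2 ) * 6329^1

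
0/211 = 0 = 0.00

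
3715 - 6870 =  - 3155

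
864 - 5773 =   -  4909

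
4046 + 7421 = 11467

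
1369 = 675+694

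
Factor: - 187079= - 29^1*6451^1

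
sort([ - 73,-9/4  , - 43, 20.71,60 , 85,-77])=[-77,- 73, - 43,-9/4, 20.71,60,85 ] 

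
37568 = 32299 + 5269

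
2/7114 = 1/3557 = 0.00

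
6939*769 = 5336091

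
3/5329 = 3/5329  =  0.00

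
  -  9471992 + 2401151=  - 7070841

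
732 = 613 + 119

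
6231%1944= 399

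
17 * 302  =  5134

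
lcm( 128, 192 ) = 384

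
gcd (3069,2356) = 31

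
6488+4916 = 11404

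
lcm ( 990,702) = 38610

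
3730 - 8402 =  - 4672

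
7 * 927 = 6489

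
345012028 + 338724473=683736501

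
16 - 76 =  - 60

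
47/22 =2 + 3/22  =  2.14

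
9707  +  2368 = 12075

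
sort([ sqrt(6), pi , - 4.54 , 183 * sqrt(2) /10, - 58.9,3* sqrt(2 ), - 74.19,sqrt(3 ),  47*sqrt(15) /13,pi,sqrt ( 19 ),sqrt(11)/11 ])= [ - 74.19, -58.9, - 4.54,sqrt(11)/11, sqrt( 3), sqrt( 6 ),pi, pi, 3 * sqrt(2),sqrt(19), 47 *sqrt( 15)/13, 183*sqrt(2)/10]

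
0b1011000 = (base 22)40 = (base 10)88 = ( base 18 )4G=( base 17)53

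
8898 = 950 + 7948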